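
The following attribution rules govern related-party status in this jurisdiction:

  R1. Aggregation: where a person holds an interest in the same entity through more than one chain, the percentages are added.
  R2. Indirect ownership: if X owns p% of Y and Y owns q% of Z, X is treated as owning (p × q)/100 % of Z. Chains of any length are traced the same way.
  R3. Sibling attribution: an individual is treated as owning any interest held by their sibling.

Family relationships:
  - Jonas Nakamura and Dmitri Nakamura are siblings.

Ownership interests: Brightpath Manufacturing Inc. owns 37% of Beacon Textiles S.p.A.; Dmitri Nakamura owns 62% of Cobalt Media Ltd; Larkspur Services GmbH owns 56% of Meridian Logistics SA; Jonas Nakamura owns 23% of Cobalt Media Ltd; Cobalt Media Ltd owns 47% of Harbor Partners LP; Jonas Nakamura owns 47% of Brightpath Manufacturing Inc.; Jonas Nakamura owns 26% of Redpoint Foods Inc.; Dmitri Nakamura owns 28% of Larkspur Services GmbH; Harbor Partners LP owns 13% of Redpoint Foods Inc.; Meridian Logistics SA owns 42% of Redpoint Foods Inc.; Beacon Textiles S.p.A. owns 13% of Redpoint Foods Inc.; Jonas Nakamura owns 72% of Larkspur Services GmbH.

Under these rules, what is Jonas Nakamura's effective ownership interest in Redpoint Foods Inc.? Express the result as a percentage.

By sibling attribution (R3), Jonas Nakamura is treated as also owning Dmitri Nakamura's interest in Cobalt Media Ltd, giving 23% + 62% = 85%.
By sibling attribution (R3), Jonas Nakamura is treated as also owning Dmitri Nakamura's interest in Larkspur Services GmbH, giving 72% + 28% = 100%.
Chain via Brightpath Manufacturing Inc. → Beacon Textiles S.p.A. (R2): 47% × 37% × 13% = 2.2607% of Redpoint Foods Inc.
Chain via Cobalt Media Ltd → Harbor Partners LP (R2): 85% × 47% × 13% = 5.1935% of Redpoint Foods Inc.
Chain via Larkspur Services GmbH → Meridian Logistics SA (R2): 100% × 56% × 42% = 23.52% of Redpoint Foods Inc.
Direct interest in Redpoint Foods Inc: 26%.
Aggregating (R1): 2.2607% + 5.1935% + 23.52% + 26% = 56.9742%.

56.9742%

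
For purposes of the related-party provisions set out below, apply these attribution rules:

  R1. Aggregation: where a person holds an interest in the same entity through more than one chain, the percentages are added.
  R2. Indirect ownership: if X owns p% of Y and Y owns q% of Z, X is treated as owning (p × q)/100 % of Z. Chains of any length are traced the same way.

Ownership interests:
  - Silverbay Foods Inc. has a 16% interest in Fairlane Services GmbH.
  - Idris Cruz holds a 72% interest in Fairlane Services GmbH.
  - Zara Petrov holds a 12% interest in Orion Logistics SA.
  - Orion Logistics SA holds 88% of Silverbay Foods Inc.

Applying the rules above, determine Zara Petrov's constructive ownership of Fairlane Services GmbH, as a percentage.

1.6896%

Chain via Orion Logistics SA → Silverbay Foods Inc. (R2): 12% × 88% × 16% = 1.6896% of Fairlane Services GmbH.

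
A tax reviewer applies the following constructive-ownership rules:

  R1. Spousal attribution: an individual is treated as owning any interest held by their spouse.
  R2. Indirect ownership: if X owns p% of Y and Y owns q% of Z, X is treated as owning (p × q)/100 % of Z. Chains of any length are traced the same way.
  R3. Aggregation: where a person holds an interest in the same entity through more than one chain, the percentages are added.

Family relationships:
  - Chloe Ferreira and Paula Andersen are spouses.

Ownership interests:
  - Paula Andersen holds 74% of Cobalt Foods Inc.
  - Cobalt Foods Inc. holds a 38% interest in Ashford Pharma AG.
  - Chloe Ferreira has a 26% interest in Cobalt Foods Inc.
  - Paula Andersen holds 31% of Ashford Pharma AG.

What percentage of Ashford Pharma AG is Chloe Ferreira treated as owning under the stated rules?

69%

By spousal attribution (R1), Chloe Ferreira is treated as also owning Paula Andersen's interest in Cobalt Foods Inc, giving 26% + 74% = 100%.
By spousal attribution (R1), Chloe Ferreira is treated as owning Paula Andersen's 31% interest in Ashford Pharma AG.
Chain via Cobalt Foods Inc. (R2): 100% × 38% = 38% of Ashford Pharma AG.
Direct interest in Ashford Pharma AG: 31%.
Aggregating (R3): 38% + 31% = 69%.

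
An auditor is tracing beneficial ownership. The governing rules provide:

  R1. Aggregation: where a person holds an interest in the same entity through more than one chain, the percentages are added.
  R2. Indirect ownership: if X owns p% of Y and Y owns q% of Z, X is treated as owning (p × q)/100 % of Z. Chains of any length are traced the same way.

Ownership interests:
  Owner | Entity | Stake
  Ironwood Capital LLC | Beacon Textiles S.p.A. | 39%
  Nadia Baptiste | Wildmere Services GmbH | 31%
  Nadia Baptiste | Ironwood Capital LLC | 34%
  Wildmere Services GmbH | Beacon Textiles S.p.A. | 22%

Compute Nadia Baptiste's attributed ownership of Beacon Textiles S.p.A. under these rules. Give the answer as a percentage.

Chain via Ironwood Capital LLC (R2): 34% × 39% = 13.26% of Beacon Textiles S.p.A.
Chain via Wildmere Services GmbH (R2): 31% × 22% = 6.82% of Beacon Textiles S.p.A.
Aggregating (R1): 13.26% + 6.82% = 20.08%.

20.08%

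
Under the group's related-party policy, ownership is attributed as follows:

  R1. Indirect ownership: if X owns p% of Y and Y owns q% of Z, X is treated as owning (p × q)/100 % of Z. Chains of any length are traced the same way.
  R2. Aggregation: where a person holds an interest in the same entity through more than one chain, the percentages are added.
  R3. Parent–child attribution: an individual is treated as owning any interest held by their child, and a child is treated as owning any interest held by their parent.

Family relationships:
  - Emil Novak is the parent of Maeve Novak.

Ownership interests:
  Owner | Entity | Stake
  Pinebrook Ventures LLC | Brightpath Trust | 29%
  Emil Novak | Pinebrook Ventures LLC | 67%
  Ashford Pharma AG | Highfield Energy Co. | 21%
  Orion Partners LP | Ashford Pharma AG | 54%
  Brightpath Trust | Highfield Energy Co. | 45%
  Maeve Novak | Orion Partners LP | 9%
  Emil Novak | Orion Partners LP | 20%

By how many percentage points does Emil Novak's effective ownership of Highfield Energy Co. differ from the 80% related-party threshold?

67.9679

By parent–child attribution (R3), Emil Novak is treated as also owning Maeve Novak's interest in Orion Partners LP, giving 20% + 9% = 29%.
Chain via Orion Partners LP → Ashford Pharma AG (R1): 29% × 54% × 21% = 3.2886% of Highfield Energy Co.
Chain via Pinebrook Ventures LLC → Brightpath Trust (R1): 67% × 29% × 45% = 8.7435% of Highfield Energy Co.
Aggregating (R2): 3.2886% + 8.7435% = 12.0321%.
12.0321% falls short of the 80% threshold by 67.9679 percentage points.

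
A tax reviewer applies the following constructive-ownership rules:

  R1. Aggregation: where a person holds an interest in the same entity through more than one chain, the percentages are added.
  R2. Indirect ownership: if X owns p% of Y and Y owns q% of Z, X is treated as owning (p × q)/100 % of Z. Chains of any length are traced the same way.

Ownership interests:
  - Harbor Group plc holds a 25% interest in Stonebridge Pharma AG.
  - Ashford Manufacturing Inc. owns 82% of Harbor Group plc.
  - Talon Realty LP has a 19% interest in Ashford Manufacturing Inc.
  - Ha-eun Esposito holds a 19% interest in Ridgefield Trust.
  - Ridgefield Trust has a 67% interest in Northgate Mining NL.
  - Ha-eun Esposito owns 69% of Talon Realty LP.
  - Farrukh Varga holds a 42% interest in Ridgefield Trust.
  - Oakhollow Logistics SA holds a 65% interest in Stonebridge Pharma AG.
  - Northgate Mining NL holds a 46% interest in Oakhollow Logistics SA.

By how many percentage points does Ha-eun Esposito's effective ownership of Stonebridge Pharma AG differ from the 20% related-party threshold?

13.50618

Chain via Talon Realty LP → Ashford Manufacturing Inc. → Harbor Group plc (R2): 69% × 19% × 82% × 25% = 2.68755% of Stonebridge Pharma AG.
Chain via Ridgefield Trust → Northgate Mining NL → Oakhollow Logistics SA (R2): 19% × 67% × 46% × 65% = 3.80627% of Stonebridge Pharma AG.
Aggregating (R1): 2.68755% + 3.80627% = 6.49382%.
6.49382% falls short of the 20% threshold by 13.50618 percentage points.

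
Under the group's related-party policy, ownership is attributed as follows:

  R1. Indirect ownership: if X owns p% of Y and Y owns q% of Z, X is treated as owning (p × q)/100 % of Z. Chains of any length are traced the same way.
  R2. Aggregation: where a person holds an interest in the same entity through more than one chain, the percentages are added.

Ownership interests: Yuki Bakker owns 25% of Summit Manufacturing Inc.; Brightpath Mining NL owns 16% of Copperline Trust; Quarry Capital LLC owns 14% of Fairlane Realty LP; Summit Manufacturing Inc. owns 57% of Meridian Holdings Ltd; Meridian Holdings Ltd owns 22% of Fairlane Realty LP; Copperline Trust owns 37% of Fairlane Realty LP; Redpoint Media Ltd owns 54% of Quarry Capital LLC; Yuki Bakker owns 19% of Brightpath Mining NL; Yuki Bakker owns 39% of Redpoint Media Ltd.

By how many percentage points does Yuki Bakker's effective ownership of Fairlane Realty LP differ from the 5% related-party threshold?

2.2082

Chain via Redpoint Media Ltd → Quarry Capital LLC (R1): 39% × 54% × 14% = 2.9484% of Fairlane Realty LP.
Chain via Summit Manufacturing Inc. → Meridian Holdings Ltd (R1): 25% × 57% × 22% = 3.135% of Fairlane Realty LP.
Chain via Brightpath Mining NL → Copperline Trust (R1): 19% × 16% × 37% = 1.1248% of Fairlane Realty LP.
Aggregating (R2): 2.9484% + 3.135% + 1.1248% = 7.2082%.
7.2082% exceeds the 5% threshold by 2.2082 percentage points.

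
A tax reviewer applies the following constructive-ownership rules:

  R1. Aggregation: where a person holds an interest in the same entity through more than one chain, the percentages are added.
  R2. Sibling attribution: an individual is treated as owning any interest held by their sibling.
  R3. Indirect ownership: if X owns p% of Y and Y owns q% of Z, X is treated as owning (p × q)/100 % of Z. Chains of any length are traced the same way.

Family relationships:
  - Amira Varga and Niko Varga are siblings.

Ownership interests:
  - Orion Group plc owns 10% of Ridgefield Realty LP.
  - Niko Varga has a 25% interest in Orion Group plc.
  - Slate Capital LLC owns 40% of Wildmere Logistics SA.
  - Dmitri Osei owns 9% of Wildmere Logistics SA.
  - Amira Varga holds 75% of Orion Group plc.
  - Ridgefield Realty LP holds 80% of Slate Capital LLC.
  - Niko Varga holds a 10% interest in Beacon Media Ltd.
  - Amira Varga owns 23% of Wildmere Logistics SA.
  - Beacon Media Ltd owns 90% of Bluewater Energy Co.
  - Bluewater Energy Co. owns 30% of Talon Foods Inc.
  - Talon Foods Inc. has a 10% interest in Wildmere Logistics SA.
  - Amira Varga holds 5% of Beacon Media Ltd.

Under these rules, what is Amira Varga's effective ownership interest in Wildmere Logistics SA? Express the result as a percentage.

By sibling attribution (R2), Amira Varga is treated as also owning Niko Varga's interest in Beacon Media Ltd, giving 5% + 10% = 15%.
By sibling attribution (R2), Amira Varga is treated as also owning Niko Varga's interest in Orion Group plc, giving 75% + 25% = 100%.
Chain via Beacon Media Ltd → Bluewater Energy Co. → Talon Foods Inc. (R3): 15% × 90% × 30% × 10% = 0.405% of Wildmere Logistics SA.
Chain via Orion Group plc → Ridgefield Realty LP → Slate Capital LLC (R3): 100% × 10% × 80% × 40% = 3.2% of Wildmere Logistics SA.
Direct interest in Wildmere Logistics SA: 23%.
Aggregating (R1): 0.405% + 3.2% + 23% = 26.605%.

26.605%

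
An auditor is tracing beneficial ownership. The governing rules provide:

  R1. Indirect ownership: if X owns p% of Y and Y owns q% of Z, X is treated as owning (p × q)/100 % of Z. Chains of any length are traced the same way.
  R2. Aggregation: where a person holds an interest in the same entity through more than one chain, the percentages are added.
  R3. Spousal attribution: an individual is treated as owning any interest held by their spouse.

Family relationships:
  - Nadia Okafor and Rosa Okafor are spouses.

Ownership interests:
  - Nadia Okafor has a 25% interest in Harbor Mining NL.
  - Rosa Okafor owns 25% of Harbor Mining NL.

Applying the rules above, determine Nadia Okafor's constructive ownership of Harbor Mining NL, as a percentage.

50%

By spousal attribution (R3), Nadia Okafor is treated as also owning Rosa Okafor's interest in Harbor Mining NL, giving 25% + 25% = 50%.
Direct interest in Harbor Mining NL: 50%.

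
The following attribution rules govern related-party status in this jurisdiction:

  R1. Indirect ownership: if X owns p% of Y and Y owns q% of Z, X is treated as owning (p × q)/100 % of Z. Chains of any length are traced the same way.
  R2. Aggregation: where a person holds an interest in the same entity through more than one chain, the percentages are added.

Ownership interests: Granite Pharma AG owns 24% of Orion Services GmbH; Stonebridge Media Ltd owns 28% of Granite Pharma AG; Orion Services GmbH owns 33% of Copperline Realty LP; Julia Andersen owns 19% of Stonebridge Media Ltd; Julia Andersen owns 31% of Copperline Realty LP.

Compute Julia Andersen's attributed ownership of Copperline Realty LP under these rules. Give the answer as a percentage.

Chain via Stonebridge Media Ltd → Granite Pharma AG → Orion Services GmbH (R1): 19% × 28% × 24% × 33% = 0.421344% of Copperline Realty LP.
Direct interest in Copperline Realty LP: 31%.
Aggregating (R2): 0.421344% + 31% = 31.421344%.

31.421344%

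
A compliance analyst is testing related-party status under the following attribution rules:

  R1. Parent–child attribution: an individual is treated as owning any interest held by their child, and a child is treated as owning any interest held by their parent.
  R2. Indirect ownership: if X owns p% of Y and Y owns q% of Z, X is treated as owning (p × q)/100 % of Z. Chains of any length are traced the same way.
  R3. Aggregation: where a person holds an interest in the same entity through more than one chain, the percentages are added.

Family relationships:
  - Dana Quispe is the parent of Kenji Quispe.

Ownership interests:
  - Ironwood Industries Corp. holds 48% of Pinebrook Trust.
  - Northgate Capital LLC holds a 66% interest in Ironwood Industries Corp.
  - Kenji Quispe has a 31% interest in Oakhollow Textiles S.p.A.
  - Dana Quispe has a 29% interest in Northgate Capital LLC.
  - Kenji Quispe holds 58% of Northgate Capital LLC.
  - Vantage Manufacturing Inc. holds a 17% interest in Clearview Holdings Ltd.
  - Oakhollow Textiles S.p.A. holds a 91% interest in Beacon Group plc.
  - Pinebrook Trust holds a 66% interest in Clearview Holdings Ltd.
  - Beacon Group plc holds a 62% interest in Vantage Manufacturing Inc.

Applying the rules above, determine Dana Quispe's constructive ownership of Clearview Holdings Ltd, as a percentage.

By parent–child attribution (R1), Dana Quispe is treated as also owning Kenji Quispe's interest in Northgate Capital LLC, giving 29% + 58% = 87%.
By parent–child attribution (R1), Dana Quispe is treated as owning Kenji Quispe's 31% interest in Oakhollow Textiles S.p.A.
Chain via Northgate Capital LLC → Ironwood Industries Corp. → Pinebrook Trust (R2): 87% × 66% × 48% × 66% = 18.190656% of Clearview Holdings Ltd.
Chain via Oakhollow Textiles S.p.A. → Beacon Group plc → Vantage Manufacturing Inc. (R2): 31% × 91% × 62% × 17% = 2.973334% of Clearview Holdings Ltd.
Aggregating (R3): 18.190656% + 2.973334% = 21.16399%.

21.16399%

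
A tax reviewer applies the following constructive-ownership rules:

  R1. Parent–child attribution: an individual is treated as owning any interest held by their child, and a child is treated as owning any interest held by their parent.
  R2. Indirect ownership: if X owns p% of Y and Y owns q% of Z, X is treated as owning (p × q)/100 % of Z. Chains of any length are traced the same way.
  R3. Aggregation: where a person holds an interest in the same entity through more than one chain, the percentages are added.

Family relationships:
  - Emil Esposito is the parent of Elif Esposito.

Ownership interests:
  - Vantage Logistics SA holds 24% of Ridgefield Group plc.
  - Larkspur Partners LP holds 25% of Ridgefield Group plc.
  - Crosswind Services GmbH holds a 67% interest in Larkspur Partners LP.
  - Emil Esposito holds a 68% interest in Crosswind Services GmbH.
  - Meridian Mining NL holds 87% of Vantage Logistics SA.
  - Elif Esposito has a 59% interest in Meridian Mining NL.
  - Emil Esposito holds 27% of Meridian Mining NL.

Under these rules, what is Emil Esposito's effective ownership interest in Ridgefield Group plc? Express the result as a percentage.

29.3468%

By parent–child attribution (R1), Emil Esposito is treated as also owning Elif Esposito's interest in Meridian Mining NL, giving 27% + 59% = 86%.
Chain via Crosswind Services GmbH → Larkspur Partners LP (R2): 68% × 67% × 25% = 11.39% of Ridgefield Group plc.
Chain via Meridian Mining NL → Vantage Logistics SA (R2): 86% × 87% × 24% = 17.9568% of Ridgefield Group plc.
Aggregating (R3): 11.39% + 17.9568% = 29.3468%.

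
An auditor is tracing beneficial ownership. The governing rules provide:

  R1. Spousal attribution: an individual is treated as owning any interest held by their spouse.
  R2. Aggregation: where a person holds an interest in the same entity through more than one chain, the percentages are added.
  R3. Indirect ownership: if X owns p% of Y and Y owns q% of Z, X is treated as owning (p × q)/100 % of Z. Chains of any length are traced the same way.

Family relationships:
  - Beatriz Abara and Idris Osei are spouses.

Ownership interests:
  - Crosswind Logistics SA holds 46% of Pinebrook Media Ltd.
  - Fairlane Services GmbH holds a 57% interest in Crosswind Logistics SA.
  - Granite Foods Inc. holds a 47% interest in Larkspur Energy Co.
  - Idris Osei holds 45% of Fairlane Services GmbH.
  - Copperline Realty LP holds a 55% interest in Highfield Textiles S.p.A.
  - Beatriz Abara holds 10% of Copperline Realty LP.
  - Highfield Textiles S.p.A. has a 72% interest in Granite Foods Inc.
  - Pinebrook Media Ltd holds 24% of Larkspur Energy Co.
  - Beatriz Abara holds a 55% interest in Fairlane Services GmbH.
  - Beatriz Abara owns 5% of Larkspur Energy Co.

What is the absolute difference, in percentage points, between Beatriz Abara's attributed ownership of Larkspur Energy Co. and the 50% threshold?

By spousal attribution (R1), Beatriz Abara is treated as also owning Idris Osei's interest in Fairlane Services GmbH, giving 55% + 45% = 100%.
Chain via Fairlane Services GmbH → Crosswind Logistics SA → Pinebrook Media Ltd (R3): 100% × 57% × 46% × 24% = 6.2928% of Larkspur Energy Co.
Chain via Copperline Realty LP → Highfield Textiles S.p.A. → Granite Foods Inc. (R3): 10% × 55% × 72% × 47% = 1.8612% of Larkspur Energy Co.
Direct interest in Larkspur Energy Co: 5%.
Aggregating (R2): 6.2928% + 1.8612% + 5% = 13.154%.
13.154% falls short of the 50% threshold by 36.846 percentage points.

36.846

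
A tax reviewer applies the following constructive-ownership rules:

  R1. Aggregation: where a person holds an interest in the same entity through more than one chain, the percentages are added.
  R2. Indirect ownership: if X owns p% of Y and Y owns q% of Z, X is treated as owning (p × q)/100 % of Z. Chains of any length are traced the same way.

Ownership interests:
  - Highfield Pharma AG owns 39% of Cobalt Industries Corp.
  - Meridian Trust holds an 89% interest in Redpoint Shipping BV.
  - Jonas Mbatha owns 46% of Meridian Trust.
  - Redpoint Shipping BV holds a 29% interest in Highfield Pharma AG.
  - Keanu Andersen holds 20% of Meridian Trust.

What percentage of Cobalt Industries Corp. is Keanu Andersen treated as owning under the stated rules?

Chain via Meridian Trust → Redpoint Shipping BV → Highfield Pharma AG (R2): 20% × 89% × 29% × 39% = 2.01318% of Cobalt Industries Corp.

2.01318%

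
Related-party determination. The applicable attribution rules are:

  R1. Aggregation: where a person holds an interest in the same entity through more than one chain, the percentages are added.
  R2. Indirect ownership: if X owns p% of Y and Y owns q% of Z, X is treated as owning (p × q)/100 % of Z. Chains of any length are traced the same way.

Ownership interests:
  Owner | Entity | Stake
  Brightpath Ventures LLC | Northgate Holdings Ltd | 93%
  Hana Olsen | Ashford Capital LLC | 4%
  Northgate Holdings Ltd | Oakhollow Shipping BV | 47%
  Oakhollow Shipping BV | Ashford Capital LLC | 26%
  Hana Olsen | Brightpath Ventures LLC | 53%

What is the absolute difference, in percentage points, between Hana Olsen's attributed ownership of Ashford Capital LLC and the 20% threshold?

9.976762

Chain via Brightpath Ventures LLC → Northgate Holdings Ltd → Oakhollow Shipping BV (R2): 53% × 93% × 47% × 26% = 6.023238% of Ashford Capital LLC.
Direct interest in Ashford Capital LLC: 4%.
Aggregating (R1): 6.023238% + 4% = 10.023238%.
10.023238% falls short of the 20% threshold by 9.976762 percentage points.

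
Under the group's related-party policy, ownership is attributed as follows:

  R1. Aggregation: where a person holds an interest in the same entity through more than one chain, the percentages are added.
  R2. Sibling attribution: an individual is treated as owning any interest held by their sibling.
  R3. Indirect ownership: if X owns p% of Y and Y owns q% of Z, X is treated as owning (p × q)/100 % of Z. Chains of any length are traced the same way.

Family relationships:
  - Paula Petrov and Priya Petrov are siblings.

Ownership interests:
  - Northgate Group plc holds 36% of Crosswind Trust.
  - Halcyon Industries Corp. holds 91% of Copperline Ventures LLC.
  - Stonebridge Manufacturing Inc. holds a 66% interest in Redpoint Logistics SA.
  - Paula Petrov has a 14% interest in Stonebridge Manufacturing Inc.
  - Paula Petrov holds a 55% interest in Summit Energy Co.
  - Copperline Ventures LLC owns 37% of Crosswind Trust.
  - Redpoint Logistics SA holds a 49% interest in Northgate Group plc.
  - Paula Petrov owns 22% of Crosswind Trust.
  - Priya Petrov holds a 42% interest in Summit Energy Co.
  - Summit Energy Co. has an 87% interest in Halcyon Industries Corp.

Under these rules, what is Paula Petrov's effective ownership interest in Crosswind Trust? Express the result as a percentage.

52.044049%

By sibling attribution (R2), Paula Petrov is treated as also owning Priya Petrov's interest in Summit Energy Co, giving 55% + 42% = 97%.
Chain via Stonebridge Manufacturing Inc. → Redpoint Logistics SA → Northgate Group plc (R3): 14% × 66% × 49% × 36% = 1.629936% of Crosswind Trust.
Chain via Summit Energy Co. → Halcyon Industries Corp. → Copperline Ventures LLC (R3): 97% × 87% × 91% × 37% = 28.414113% of Crosswind Trust.
Direct interest in Crosswind Trust: 22%.
Aggregating (R1): 1.629936% + 28.414113% + 22% = 52.044049%.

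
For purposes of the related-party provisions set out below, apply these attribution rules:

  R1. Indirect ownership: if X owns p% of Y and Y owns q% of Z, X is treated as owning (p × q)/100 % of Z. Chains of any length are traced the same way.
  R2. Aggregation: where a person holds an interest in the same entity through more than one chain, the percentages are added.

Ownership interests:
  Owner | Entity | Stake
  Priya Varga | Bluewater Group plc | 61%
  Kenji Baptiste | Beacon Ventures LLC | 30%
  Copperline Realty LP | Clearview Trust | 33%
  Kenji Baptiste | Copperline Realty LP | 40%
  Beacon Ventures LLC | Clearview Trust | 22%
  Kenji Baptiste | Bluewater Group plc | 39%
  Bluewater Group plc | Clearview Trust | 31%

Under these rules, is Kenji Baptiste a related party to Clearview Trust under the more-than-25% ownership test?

Chain via Copperline Realty LP (R1): 40% × 33% = 13.2% of Clearview Trust.
Chain via Beacon Ventures LLC (R1): 30% × 22% = 6.6% of Clearview Trust.
Chain via Bluewater Group plc (R1): 39% × 31% = 12.09% of Clearview Trust.
Aggregating (R2): 13.2% + 6.6% + 12.09% = 31.89%.
31.89% exceeds the 25% threshold, so Kenji is a related party to Clearview Trust.

Yes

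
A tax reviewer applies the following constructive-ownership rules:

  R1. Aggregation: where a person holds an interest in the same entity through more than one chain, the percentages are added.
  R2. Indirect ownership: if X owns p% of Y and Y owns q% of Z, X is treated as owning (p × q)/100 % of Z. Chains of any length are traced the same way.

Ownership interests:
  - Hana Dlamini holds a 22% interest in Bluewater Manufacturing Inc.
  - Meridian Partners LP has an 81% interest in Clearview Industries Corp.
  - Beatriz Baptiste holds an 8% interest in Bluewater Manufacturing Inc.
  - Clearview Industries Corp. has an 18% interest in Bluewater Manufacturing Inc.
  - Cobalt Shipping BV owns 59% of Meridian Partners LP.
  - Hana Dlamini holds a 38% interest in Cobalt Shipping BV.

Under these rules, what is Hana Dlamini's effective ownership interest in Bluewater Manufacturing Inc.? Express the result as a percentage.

25.268836%

Chain via Cobalt Shipping BV → Meridian Partners LP → Clearview Industries Corp. (R2): 38% × 59% × 81% × 18% = 3.268836% of Bluewater Manufacturing Inc.
Direct interest in Bluewater Manufacturing Inc: 22%.
Aggregating (R1): 3.268836% + 22% = 25.268836%.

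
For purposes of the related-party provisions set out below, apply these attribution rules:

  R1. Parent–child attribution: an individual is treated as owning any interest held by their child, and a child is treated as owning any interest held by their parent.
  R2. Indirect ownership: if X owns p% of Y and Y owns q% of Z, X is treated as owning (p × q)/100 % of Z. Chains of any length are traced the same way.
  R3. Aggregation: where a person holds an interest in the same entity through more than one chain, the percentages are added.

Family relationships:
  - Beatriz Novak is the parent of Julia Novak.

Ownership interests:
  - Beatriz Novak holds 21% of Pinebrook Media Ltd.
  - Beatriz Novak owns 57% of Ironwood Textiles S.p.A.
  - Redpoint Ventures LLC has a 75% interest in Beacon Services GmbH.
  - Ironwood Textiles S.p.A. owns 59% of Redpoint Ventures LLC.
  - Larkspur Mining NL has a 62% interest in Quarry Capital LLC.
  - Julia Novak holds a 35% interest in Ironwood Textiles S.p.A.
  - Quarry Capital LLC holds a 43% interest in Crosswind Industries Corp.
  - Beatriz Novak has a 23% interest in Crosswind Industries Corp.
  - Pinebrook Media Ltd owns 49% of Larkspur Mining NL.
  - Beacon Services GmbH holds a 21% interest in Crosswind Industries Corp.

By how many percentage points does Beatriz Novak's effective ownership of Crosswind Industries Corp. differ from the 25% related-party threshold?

9.292414

By parent–child attribution (R1), Beatriz Novak is treated as also owning Julia Novak's interest in Ironwood Textiles S.p.A, giving 57% + 35% = 92%.
Chain via Pinebrook Media Ltd → Larkspur Mining NL → Quarry Capital LLC (R2): 21% × 49% × 62% × 43% = 2.743314% of Crosswind Industries Corp.
Chain via Ironwood Textiles S.p.A. → Redpoint Ventures LLC → Beacon Services GmbH (R2): 92% × 59% × 75% × 21% = 8.5491% of Crosswind Industries Corp.
Direct interest in Crosswind Industries Corp: 23%.
Aggregating (R3): 2.743314% + 8.5491% + 23% = 34.292414%.
34.292414% exceeds the 25% threshold by 9.292414 percentage points.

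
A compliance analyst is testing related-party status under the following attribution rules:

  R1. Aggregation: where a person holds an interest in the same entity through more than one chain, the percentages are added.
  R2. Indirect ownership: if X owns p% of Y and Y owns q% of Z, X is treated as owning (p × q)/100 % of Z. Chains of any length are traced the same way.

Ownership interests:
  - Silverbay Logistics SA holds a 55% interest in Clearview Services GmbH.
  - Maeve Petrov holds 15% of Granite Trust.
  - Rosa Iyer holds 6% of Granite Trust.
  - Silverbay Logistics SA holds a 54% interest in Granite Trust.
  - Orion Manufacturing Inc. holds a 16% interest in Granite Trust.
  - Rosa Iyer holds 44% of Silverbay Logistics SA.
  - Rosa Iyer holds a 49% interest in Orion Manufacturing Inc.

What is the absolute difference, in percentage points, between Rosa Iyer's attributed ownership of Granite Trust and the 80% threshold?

42.4

Chain via Orion Manufacturing Inc. (R2): 49% × 16% = 7.84% of Granite Trust.
Chain via Silverbay Logistics SA (R2): 44% × 54% = 23.76% of Granite Trust.
Direct interest in Granite Trust: 6%.
Aggregating (R1): 7.84% + 23.76% + 6% = 37.6%.
37.6% falls short of the 80% threshold by 42.4 percentage points.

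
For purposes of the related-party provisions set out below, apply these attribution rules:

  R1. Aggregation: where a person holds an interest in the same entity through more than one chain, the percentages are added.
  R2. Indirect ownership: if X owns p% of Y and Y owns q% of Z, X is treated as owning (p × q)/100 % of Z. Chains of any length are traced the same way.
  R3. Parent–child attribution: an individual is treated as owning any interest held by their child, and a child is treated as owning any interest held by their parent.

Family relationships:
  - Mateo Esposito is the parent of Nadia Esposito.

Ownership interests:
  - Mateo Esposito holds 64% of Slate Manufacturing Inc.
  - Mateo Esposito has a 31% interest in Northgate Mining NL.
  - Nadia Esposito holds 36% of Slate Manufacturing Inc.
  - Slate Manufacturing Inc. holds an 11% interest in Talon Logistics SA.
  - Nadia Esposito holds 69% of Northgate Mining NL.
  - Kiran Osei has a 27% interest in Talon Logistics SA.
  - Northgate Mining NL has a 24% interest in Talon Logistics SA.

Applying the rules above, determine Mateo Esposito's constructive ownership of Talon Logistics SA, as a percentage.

35%

By parent–child attribution (R3), Mateo Esposito is treated as also owning Nadia Esposito's interest in Slate Manufacturing Inc, giving 64% + 36% = 100%.
By parent–child attribution (R3), Mateo Esposito is treated as also owning Nadia Esposito's interest in Northgate Mining NL, giving 31% + 69% = 100%.
Chain via Slate Manufacturing Inc. (R2): 100% × 11% = 11% of Talon Logistics SA.
Chain via Northgate Mining NL (R2): 100% × 24% = 24% of Talon Logistics SA.
Aggregating (R1): 11% + 24% = 35%.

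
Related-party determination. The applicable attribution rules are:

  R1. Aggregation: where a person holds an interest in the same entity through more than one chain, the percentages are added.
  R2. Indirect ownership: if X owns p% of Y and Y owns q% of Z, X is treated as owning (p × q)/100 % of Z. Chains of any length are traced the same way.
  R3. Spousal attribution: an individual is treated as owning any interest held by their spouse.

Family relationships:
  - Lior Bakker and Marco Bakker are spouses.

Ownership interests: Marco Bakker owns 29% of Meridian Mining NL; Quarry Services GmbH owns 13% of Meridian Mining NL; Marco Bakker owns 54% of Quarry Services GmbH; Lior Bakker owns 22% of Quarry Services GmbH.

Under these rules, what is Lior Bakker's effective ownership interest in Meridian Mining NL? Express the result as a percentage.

By spousal attribution (R3), Lior Bakker is treated as also owning Marco Bakker's interest in Quarry Services GmbH, giving 22% + 54% = 76%.
By spousal attribution (R3), Lior Bakker is treated as owning Marco Bakker's 29% interest in Meridian Mining NL.
Chain via Quarry Services GmbH (R2): 76% × 13% = 9.88% of Meridian Mining NL.
Direct interest in Meridian Mining NL: 29%.
Aggregating (R1): 9.88% + 29% = 38.88%.

38.88%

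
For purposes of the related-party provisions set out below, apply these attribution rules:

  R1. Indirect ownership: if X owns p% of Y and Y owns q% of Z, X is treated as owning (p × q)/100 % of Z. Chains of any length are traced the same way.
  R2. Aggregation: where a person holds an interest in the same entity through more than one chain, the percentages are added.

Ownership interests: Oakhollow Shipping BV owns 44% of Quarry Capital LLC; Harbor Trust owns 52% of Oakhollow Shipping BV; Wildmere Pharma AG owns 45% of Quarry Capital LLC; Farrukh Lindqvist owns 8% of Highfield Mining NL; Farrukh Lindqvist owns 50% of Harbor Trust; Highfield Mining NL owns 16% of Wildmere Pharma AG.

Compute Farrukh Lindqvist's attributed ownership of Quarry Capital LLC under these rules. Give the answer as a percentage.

12.016%

Chain via Harbor Trust → Oakhollow Shipping BV (R1): 50% × 52% × 44% = 11.44% of Quarry Capital LLC.
Chain via Highfield Mining NL → Wildmere Pharma AG (R1): 8% × 16% × 45% = 0.576% of Quarry Capital LLC.
Aggregating (R2): 11.44% + 0.576% = 12.016%.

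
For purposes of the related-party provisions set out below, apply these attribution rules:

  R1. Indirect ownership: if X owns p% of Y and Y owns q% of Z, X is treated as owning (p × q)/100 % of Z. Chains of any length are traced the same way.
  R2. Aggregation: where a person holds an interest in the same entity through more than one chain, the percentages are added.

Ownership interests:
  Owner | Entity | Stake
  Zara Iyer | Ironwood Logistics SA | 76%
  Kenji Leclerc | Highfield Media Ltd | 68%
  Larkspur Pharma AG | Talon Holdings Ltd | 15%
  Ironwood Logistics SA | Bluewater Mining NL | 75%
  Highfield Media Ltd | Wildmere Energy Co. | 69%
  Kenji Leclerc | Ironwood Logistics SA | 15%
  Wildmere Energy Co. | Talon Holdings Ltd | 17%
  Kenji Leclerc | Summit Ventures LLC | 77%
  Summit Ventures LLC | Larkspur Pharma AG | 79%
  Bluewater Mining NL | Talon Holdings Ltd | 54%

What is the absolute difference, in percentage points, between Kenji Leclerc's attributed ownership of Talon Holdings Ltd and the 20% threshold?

Chain via Highfield Media Ltd → Wildmere Energy Co. (R1): 68% × 69% × 17% = 7.9764% of Talon Holdings Ltd.
Chain via Ironwood Logistics SA → Bluewater Mining NL (R1): 15% × 75% × 54% = 6.075% of Talon Holdings Ltd.
Chain via Summit Ventures LLC → Larkspur Pharma AG (R1): 77% × 79% × 15% = 9.1245% of Talon Holdings Ltd.
Aggregating (R2): 7.9764% + 6.075% + 9.1245% = 23.1759%.
23.1759% exceeds the 20% threshold by 3.1759 percentage points.

3.1759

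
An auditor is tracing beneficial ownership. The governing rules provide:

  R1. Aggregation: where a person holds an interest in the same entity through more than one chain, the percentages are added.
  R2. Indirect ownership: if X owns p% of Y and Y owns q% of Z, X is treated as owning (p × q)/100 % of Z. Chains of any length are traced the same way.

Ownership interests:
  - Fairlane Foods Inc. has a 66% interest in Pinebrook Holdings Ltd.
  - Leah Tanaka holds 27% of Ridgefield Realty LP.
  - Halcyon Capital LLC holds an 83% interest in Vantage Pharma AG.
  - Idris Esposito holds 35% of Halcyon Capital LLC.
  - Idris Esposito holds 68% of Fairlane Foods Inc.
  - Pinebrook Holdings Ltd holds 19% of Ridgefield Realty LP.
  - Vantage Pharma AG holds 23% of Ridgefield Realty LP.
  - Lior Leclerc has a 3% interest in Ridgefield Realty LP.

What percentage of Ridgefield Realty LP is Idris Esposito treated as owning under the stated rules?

15.2087%

Chain via Halcyon Capital LLC → Vantage Pharma AG (R2): 35% × 83% × 23% = 6.6815% of Ridgefield Realty LP.
Chain via Fairlane Foods Inc. → Pinebrook Holdings Ltd (R2): 68% × 66% × 19% = 8.5272% of Ridgefield Realty LP.
Aggregating (R1): 6.6815% + 8.5272% = 15.2087%.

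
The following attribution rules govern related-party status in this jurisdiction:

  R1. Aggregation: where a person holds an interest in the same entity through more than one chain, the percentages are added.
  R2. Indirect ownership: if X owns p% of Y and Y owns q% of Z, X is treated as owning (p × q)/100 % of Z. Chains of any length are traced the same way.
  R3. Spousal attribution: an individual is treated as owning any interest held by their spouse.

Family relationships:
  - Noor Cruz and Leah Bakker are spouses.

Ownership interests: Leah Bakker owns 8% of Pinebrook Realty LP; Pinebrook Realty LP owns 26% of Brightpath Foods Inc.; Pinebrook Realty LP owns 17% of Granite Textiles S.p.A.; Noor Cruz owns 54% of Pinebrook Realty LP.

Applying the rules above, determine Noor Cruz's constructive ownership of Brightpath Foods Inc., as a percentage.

By spousal attribution (R3), Noor Cruz is treated as also owning Leah Bakker's interest in Pinebrook Realty LP, giving 54% + 8% = 62%.
Chain via Pinebrook Realty LP (R2): 62% × 26% = 16.12% of Brightpath Foods Inc.

16.12%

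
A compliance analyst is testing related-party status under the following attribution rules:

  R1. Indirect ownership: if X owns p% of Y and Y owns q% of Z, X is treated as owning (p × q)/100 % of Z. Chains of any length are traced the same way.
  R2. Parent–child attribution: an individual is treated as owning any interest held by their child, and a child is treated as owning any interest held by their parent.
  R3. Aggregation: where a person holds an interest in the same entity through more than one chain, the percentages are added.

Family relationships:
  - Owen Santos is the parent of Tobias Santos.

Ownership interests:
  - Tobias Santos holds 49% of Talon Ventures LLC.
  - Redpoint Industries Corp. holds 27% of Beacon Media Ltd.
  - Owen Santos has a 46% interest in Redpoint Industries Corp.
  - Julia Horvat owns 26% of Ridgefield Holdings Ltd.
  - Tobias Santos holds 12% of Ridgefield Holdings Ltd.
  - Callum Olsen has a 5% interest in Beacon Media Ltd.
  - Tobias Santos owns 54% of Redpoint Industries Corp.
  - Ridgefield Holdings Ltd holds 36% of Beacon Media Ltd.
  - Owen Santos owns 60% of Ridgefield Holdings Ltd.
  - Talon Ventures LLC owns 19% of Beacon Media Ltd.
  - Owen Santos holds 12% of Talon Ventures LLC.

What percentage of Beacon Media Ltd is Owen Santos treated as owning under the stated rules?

By parent–child attribution (R2), Owen Santos is treated as also owning Tobias Santos's interest in Ridgefield Holdings Ltd, giving 60% + 12% = 72%.
By parent–child attribution (R2), Owen Santos is treated as also owning Tobias Santos's interest in Talon Ventures LLC, giving 12% + 49% = 61%.
By parent–child attribution (R2), Owen Santos is treated as also owning Tobias Santos's interest in Redpoint Industries Corp, giving 46% + 54% = 100%.
Chain via Ridgefield Holdings Ltd (R1): 72% × 36% = 25.92% of Beacon Media Ltd.
Chain via Talon Ventures LLC (R1): 61% × 19% = 11.59% of Beacon Media Ltd.
Chain via Redpoint Industries Corp. (R1): 100% × 27% = 27% of Beacon Media Ltd.
Aggregating (R3): 25.92% + 11.59% + 27% = 64.51%.

64.51%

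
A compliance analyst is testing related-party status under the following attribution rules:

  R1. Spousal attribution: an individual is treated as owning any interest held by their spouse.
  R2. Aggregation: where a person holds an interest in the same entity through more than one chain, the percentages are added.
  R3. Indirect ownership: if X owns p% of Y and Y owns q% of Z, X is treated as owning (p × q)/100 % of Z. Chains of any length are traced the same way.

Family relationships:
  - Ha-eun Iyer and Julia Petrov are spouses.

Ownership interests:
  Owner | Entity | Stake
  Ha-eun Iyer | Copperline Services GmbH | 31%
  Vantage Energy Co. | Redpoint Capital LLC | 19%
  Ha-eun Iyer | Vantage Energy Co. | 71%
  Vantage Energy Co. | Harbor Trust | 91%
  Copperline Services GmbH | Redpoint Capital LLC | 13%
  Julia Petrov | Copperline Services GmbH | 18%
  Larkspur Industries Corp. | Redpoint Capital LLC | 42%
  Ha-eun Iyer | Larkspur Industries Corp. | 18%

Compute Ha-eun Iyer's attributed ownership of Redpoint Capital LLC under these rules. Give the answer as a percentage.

By spousal attribution (R1), Ha-eun Iyer is treated as also owning Julia Petrov's interest in Copperline Services GmbH, giving 31% + 18% = 49%.
Chain via Copperline Services GmbH (R3): 49% × 13% = 6.37% of Redpoint Capital LLC.
Chain via Larkspur Industries Corp. (R3): 18% × 42% = 7.56% of Redpoint Capital LLC.
Chain via Vantage Energy Co. (R3): 71% × 19% = 13.49% of Redpoint Capital LLC.
Aggregating (R2): 6.37% + 7.56% + 13.49% = 27.42%.

27.42%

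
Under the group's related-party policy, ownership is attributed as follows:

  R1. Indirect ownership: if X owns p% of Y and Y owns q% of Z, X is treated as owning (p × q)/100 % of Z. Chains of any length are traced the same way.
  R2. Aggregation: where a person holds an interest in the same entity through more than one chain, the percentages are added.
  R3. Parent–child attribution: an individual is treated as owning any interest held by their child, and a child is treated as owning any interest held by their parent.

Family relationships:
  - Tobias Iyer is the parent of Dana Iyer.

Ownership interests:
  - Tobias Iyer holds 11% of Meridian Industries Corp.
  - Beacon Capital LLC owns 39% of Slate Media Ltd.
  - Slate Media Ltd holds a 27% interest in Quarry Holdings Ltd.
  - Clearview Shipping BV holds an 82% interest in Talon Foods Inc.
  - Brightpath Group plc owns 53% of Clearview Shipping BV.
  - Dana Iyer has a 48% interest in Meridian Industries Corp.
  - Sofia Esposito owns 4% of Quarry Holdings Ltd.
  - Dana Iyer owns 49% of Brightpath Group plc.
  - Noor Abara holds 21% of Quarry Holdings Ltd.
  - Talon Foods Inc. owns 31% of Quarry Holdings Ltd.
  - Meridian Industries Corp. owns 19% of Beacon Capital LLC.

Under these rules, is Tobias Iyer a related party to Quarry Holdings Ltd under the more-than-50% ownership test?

No

By parent–child attribution (R3), Tobias Iyer is treated as also owning Dana Iyer's interest in Meridian Industries Corp, giving 11% + 48% = 59%.
By parent–child attribution (R3), Tobias Iyer is treated as owning Dana Iyer's 49% interest in Brightpath Group plc.
Chain via Meridian Industries Corp. → Beacon Capital LLC → Slate Media Ltd (R1): 59% × 19% × 39% × 27% = 1.180413% of Quarry Holdings Ltd.
Chain via Brightpath Group plc → Clearview Shipping BV → Talon Foods Inc. (R1): 49% × 53% × 82% × 31% = 6.601574% of Quarry Holdings Ltd.
Aggregating (R2): 1.180413% + 6.601574% = 7.781987%.
7.781987% does not exceed the 50% threshold, so Tobias is not a related party to Quarry Holdings Ltd.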